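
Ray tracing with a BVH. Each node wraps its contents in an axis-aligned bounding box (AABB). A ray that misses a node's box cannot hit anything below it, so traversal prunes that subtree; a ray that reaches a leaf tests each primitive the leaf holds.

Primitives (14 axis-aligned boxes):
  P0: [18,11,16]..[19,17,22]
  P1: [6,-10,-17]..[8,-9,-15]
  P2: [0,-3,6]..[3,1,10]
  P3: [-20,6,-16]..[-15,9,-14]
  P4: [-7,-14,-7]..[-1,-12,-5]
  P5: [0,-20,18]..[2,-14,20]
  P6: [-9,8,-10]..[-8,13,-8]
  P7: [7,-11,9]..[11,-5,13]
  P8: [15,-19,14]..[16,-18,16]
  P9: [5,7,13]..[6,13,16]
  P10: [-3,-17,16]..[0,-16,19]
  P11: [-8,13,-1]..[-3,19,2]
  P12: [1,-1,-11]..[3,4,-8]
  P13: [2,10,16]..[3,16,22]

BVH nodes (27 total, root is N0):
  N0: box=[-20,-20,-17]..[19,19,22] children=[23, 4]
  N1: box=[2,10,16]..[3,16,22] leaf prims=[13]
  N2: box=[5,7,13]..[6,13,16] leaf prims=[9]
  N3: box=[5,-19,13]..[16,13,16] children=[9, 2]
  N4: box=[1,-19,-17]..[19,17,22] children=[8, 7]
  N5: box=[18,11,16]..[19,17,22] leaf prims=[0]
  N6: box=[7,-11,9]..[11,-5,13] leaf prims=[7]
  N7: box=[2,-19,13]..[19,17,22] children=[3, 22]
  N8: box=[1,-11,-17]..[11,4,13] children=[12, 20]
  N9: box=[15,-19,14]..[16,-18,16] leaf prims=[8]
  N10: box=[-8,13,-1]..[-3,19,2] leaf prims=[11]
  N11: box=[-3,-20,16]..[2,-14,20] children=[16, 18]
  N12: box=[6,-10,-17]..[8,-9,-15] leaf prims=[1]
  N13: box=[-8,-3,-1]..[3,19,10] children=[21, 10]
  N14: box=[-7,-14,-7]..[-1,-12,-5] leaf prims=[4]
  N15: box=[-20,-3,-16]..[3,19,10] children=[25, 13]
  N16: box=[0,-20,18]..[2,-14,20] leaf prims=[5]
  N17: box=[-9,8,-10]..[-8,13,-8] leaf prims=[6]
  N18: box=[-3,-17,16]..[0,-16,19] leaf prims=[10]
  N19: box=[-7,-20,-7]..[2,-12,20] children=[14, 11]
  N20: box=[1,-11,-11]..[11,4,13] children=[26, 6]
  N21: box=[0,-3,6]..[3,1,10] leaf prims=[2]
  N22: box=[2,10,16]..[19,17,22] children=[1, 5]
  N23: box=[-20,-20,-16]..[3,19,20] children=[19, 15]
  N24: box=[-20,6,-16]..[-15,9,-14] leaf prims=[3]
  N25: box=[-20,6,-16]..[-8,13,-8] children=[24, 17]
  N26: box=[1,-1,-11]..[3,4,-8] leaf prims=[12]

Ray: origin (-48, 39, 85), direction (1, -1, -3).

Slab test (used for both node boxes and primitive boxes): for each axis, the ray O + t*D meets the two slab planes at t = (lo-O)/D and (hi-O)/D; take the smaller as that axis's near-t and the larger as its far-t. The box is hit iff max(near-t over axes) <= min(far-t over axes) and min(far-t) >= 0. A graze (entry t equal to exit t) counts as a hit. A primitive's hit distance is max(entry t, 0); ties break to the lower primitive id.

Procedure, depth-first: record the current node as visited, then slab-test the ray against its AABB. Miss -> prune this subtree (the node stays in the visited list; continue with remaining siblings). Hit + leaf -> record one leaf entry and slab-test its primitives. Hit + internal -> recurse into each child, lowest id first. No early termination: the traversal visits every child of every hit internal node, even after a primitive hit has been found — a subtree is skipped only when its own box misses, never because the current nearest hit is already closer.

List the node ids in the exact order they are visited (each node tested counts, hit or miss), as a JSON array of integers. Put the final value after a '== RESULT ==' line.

Walk:
N0 x:[28,67] y:[20,59] z:[21,34] -> hit [28,34], descend [4, 23]
  N4 x:[49,67] y:[22,58] z:[21,34] -> miss, prune
  N23 x:[28,51] y:[20,59] z:[65/3,101/3] -> hit [28,101/3], descend [15, 19]
    N15 x:[28,51] y:[20,42] z:[25,101/3] -> hit [28,101/3], descend [13, 25]
      N13 x:[40,51] y:[20,42] z:[25,86/3] -> miss, prune
      N25 x:[28,40] y:[26,33] z:[31,101/3] -> hit [31,33], descend [17, 24]
        N17 x:[39,40] y:[26,31] z:[31,95/3] -> miss, prune
        N24 x:[28,33] y:[30,33] z:[33,101/3] -> hit [33,33] leaf, test {P3@t=33}
    N19 x:[41,50] y:[51,59] z:[65/3,92/3] -> miss, prune

Visited [0, 4, 23, 15, 13, 25, 17, 24, 19]. Tests: 9 box, 1 leaf. Nearest: P3.

== RESULT ==
[0, 4, 23, 15, 13, 25, 17, 24, 19]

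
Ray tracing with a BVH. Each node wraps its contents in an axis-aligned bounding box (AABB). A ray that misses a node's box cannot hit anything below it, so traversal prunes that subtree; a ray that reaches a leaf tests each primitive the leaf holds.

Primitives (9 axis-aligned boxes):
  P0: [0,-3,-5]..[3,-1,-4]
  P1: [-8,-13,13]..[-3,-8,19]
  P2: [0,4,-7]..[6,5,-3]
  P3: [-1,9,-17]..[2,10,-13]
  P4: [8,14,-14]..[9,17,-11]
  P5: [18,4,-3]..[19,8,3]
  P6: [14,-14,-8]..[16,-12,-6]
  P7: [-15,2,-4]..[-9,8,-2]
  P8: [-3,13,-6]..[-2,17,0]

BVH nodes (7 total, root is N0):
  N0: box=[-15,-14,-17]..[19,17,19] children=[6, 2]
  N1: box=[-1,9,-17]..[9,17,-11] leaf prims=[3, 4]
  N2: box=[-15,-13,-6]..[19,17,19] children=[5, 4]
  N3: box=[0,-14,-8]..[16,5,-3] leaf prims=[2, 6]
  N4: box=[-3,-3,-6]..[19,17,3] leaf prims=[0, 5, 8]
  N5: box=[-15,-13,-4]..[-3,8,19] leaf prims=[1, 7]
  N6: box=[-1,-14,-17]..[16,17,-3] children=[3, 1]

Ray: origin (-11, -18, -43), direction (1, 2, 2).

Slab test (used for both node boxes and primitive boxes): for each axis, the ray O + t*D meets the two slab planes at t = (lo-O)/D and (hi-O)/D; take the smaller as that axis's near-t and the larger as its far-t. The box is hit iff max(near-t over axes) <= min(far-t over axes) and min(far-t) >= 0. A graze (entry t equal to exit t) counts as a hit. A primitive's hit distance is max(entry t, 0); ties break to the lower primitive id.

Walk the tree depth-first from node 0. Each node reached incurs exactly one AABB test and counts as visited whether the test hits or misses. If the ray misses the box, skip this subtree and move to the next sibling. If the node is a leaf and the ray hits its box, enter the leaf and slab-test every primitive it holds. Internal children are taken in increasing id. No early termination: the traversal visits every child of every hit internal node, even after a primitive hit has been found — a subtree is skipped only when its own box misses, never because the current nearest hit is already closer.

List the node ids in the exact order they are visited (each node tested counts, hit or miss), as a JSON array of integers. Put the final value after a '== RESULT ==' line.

Traverse from the root:
N0 x:[-4,30] y:[2,35/2] z:[13,31] -> hit [13,35/2], descend [2, 6]
  N2 x:[-4,30] y:[5/2,35/2] z:[37/2,31] -> miss, prune
  N6 x:[10,27] y:[2,35/2] z:[13,20] -> hit [13,35/2], descend [1, 3]
    N1 x:[10,20] y:[27/2,35/2] z:[13,16] -> hit [27/2,16] leaf, test {P3(miss), P4(miss)}
    N3 x:[11,27] y:[2,23/2] z:[35/2,20] -> miss, prune

order=[0, 2, 6, 1, 3]  |boxes|=5  |leaves|=1  hit=miss

== RESULT ==
[0, 2, 6, 1, 3]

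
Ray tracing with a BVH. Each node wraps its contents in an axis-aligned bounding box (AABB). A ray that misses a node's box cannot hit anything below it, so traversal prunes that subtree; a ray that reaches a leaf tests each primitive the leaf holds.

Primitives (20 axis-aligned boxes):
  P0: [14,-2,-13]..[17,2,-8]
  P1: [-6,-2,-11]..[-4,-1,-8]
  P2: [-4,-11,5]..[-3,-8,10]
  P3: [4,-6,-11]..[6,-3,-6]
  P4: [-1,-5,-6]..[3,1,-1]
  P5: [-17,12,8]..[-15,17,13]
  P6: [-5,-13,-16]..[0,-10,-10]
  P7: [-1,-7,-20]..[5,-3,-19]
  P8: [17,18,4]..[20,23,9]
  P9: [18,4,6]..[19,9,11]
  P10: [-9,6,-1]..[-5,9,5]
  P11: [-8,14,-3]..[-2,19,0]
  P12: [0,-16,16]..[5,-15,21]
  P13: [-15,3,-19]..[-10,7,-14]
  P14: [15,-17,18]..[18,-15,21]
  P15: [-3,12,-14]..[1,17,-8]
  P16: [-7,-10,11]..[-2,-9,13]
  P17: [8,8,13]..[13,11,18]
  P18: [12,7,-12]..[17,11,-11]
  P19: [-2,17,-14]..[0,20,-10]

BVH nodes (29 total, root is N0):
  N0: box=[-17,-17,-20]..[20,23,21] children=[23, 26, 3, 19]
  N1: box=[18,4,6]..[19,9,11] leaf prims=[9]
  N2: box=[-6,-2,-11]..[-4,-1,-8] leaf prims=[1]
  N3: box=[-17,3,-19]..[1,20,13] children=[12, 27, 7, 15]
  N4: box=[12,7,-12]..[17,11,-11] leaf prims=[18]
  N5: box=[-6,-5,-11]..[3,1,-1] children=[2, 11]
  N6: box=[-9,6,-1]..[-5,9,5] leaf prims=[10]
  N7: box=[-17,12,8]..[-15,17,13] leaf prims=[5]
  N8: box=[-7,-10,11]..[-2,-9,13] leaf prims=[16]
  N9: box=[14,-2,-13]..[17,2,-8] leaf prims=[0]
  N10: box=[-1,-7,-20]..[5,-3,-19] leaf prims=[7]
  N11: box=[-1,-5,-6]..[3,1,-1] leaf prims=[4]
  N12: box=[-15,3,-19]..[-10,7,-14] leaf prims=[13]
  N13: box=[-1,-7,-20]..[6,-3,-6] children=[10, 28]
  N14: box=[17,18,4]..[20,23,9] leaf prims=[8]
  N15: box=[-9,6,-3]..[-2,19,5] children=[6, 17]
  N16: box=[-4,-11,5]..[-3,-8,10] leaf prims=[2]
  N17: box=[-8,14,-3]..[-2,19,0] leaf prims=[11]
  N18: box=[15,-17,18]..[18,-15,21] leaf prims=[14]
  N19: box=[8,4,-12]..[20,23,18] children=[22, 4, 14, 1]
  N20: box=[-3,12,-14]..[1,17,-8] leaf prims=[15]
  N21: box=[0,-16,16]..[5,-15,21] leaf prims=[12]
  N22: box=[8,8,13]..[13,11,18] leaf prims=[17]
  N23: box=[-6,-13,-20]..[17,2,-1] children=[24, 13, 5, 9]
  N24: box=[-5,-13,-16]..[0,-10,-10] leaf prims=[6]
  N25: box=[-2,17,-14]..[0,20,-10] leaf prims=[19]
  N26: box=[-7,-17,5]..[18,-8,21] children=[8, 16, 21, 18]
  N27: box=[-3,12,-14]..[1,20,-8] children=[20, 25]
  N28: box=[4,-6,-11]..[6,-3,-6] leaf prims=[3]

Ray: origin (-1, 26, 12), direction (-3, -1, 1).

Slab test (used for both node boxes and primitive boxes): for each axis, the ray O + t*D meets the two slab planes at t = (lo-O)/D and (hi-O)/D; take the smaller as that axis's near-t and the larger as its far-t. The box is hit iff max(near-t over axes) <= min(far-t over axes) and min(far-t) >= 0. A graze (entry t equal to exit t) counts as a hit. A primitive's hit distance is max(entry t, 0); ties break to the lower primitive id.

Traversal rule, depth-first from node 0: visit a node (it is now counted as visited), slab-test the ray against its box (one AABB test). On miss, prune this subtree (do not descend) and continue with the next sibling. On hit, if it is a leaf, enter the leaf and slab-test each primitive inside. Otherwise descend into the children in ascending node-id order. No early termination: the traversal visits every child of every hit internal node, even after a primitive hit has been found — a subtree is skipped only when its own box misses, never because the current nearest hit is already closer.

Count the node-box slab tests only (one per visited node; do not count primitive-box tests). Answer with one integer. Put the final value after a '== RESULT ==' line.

Walk:
N0 x:[-7,16/3] y:[3,43] z:[-32,9] -> hit [3,16/3], descend [3, 19, 23, 26]
  N3 x:[-2/3,16/3] y:[6,23] z:[-31,1] -> miss, prune
  N19 x:[-7,-3] y:[3,22] z:[-24,6] -> miss, prune
  N23 x:[-6,5/3] y:[24,39] z:[-32,-13] -> miss, prune
  N26 x:[-19/3,2] y:[34,43] z:[-7,9] -> miss, prune

5 AABB tests over nodes [0, 3, 19, 23, 26]; 0 leaves entered; closest miss.

== RESULT ==
5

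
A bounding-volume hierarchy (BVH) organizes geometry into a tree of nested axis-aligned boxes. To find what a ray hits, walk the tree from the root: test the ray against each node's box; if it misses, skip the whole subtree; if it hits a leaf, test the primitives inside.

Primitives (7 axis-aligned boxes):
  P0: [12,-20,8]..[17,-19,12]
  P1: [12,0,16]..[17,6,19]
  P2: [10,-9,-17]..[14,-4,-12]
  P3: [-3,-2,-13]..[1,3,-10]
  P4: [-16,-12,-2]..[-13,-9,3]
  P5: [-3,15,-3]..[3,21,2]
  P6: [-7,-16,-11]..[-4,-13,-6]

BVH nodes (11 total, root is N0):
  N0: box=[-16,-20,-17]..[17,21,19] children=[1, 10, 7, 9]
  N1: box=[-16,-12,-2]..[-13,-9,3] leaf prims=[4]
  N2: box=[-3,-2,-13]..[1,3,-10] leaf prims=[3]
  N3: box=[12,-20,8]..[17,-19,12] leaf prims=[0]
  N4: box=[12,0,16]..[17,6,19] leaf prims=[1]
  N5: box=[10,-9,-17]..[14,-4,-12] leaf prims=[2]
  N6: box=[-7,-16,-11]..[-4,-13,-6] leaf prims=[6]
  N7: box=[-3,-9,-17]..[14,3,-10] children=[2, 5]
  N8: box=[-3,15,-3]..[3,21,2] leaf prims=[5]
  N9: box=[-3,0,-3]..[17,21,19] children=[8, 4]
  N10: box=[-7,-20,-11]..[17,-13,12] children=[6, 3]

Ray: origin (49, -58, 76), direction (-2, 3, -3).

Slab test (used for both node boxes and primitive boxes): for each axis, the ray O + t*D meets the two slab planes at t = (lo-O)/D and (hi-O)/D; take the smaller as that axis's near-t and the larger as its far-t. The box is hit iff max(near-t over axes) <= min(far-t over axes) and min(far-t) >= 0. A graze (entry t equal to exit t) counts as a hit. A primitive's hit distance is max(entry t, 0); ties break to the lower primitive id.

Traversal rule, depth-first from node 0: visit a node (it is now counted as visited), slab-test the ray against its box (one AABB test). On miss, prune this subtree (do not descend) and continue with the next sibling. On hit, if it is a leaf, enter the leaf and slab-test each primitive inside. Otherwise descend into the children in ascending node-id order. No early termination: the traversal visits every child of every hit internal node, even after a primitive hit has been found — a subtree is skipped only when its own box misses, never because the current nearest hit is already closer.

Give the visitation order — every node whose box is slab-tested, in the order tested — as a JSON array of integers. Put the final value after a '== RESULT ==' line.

Walk:
N0 x:[16,65/2] y:[38/3,79/3] z:[19,31] -> hit [19,79/3], descend [1, 7, 9, 10]
  N1 x:[31,65/2] y:[46/3,49/3] z:[73/3,26] -> miss, prune
  N7 x:[35/2,26] y:[49/3,61/3] z:[86/3,31] -> miss, prune
  N9 x:[16,26] y:[58/3,79/3] z:[19,79/3] -> hit [58/3,26], descend [4, 8]
    N4 x:[16,37/2] y:[58/3,64/3] z:[19,20] -> miss, prune
    N8 x:[23,26] y:[73/3,79/3] z:[74/3,79/3] -> hit [74/3,26] leaf, test {P5@t=74/3}
  N10 x:[16,28] y:[38/3,15] z:[64/3,29] -> miss, prune

order=[0, 1, 7, 9, 4, 8, 10]  |boxes|=7  |leaves|=1  hit=P5

== RESULT ==
[0, 1, 7, 9, 4, 8, 10]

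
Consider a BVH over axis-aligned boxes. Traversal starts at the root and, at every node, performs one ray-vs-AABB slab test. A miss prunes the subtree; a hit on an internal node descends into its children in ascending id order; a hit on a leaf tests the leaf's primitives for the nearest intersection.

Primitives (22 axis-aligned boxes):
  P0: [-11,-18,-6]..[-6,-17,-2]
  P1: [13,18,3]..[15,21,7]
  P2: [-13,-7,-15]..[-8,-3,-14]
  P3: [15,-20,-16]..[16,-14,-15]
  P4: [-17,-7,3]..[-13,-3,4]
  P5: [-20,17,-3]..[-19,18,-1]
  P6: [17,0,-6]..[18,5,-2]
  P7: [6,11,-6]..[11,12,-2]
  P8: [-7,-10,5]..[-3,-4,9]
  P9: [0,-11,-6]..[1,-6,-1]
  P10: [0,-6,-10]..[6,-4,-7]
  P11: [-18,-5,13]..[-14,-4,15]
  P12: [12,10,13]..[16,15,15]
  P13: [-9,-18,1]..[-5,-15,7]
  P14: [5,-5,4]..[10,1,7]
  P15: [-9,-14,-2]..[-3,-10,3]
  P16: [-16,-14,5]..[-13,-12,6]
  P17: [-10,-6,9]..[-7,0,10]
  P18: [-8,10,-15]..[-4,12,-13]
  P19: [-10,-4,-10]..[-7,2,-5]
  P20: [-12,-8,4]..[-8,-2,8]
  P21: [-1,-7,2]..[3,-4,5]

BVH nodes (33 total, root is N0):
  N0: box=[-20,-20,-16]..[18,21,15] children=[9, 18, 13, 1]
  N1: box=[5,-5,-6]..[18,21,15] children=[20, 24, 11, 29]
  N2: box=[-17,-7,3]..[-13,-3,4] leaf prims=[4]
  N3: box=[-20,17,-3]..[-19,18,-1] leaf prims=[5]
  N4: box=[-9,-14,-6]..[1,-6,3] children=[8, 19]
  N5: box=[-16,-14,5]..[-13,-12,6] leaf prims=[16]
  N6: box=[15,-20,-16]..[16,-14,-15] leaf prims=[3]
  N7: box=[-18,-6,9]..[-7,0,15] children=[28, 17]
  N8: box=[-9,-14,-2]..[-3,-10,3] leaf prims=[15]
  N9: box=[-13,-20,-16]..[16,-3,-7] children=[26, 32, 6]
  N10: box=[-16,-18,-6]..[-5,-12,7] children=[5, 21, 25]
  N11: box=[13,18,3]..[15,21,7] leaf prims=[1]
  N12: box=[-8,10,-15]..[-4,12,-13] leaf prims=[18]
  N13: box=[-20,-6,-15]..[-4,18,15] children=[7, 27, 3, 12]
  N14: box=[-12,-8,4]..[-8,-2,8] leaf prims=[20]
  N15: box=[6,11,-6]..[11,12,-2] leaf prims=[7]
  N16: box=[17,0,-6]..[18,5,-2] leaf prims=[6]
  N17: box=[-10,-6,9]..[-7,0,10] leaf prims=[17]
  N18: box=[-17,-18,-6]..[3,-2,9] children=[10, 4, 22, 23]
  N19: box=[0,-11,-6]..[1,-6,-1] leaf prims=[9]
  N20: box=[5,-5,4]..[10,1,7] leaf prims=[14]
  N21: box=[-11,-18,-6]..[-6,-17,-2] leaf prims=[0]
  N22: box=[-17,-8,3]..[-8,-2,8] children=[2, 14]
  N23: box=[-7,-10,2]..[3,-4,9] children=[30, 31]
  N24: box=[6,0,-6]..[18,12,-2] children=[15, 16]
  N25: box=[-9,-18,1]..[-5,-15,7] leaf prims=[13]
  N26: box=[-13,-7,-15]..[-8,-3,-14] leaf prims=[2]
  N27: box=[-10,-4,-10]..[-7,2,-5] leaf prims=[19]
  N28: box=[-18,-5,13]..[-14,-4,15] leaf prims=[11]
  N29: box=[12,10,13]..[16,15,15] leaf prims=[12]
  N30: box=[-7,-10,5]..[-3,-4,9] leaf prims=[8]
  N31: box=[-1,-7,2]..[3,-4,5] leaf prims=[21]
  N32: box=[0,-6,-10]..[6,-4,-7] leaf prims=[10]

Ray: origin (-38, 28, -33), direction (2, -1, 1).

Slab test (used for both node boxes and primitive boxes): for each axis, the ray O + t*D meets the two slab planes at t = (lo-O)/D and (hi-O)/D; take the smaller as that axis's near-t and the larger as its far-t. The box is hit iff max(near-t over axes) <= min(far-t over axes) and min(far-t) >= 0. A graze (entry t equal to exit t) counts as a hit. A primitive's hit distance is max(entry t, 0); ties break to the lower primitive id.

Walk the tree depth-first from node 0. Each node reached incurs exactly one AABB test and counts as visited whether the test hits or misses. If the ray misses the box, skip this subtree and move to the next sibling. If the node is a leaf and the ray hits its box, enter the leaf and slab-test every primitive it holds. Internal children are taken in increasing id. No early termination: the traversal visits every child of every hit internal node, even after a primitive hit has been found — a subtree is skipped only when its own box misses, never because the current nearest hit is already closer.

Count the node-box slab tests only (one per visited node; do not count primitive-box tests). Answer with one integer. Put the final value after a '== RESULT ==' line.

Traverse from the root:
N0 x:[9,28] y:[7,48] z:[17,48] -> hit [17,28], descend [1, 9, 13, 18]
  N1 x:[43/2,28] y:[7,33] z:[27,48] -> hit [27,28], descend [11, 20, 24, 29]
    N11 x:[51/2,53/2] y:[7,10] z:[36,40] -> miss, prune
    N20 x:[43/2,24] y:[27,33] z:[37,40] -> miss, prune
    N24 x:[22,28] y:[16,28] z:[27,31] -> hit [27,28], descend [15, 16]
      N15 x:[22,49/2] y:[16,17] z:[27,31] -> miss, prune
      N16 x:[55/2,28] y:[23,28] z:[27,31] -> hit [55/2,28] leaf, test {P6@t=55/2}
    N29 x:[25,27] y:[13,18] z:[46,48] -> miss, prune
  N9 x:[25/2,27] y:[31,48] z:[17,26] -> miss, prune
  N13 x:[9,17] y:[10,34] z:[18,48] -> miss, prune
  N18 x:[21/2,41/2] y:[30,46] z:[27,42] -> miss, prune

11 AABB tests over nodes [0, 1, 11, 20, 24, 15, 16, 29, 9, 13, 18]; 1 leaf entered; closest P6.

== RESULT ==
11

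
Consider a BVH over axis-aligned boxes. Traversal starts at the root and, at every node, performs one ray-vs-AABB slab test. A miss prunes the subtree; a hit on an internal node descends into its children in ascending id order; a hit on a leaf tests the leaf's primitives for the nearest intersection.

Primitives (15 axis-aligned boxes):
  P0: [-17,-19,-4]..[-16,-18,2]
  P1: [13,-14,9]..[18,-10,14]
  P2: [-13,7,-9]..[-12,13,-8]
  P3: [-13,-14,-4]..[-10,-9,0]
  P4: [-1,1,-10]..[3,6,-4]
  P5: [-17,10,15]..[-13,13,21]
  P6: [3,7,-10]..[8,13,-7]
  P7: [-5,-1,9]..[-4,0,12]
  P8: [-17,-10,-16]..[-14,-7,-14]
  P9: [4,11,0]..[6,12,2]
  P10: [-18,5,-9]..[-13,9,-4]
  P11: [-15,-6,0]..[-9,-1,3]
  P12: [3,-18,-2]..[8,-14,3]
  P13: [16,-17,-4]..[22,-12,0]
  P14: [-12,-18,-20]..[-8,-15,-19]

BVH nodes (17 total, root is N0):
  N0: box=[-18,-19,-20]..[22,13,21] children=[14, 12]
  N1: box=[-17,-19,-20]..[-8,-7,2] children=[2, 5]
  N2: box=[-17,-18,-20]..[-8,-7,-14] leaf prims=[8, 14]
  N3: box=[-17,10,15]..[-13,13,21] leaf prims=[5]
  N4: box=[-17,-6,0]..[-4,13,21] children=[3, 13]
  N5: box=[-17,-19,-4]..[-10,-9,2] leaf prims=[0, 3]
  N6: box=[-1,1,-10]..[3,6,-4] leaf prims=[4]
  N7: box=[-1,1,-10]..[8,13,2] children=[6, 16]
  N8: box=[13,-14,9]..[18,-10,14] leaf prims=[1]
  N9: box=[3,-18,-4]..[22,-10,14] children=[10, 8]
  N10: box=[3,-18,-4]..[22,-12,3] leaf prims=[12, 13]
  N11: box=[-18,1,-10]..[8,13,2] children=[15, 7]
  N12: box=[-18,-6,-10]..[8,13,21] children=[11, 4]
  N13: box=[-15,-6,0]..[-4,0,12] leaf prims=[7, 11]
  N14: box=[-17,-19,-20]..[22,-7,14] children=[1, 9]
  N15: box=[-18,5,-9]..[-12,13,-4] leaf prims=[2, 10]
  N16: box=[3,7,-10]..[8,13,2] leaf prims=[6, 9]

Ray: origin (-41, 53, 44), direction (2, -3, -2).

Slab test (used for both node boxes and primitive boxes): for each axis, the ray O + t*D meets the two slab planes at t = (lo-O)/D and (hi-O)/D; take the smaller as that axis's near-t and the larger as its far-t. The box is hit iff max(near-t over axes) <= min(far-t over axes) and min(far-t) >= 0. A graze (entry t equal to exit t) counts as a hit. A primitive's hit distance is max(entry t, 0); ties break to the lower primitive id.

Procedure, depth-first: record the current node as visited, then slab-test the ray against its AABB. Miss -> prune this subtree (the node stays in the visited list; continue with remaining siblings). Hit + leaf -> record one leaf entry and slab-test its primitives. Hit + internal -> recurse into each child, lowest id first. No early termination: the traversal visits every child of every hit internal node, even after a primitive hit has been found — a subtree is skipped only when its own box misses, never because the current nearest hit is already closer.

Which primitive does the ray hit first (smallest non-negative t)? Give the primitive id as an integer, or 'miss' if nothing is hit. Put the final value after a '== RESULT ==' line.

Traverse from the root:
N0 x:[23/2,63/2] y:[40/3,24] z:[23/2,32] -> hit [40/3,24], descend [12, 14]
  N12 x:[23/2,49/2] y:[40/3,59/3] z:[23/2,27] -> hit [40/3,59/3], descend [4, 11]
    N4 x:[12,37/2] y:[40/3,59/3] z:[23/2,22] -> hit [40/3,37/2], descend [3, 13]
      N3 x:[12,14] y:[40/3,43/3] z:[23/2,29/2] -> hit [40/3,14] leaf, test {P5@t=40/3}
      N13 x:[13,37/2] y:[53/3,59/3] z:[16,22] -> hit [53/3,37/2] leaf, test {P7(miss), P11(miss)}
    N11 x:[23/2,49/2] y:[40/3,52/3] z:[21,27] -> miss, prune
  N14 x:[12,63/2] y:[20,24] z:[15,32] -> hit [20,24], descend [1, 9]
    N1 x:[12,33/2] y:[20,24] z:[21,32] -> miss, prune
    N9 x:[22,63/2] y:[21,71/3] z:[15,24] -> hit [22,71/3], descend [8, 10]
      N8 x:[27,59/2] y:[21,67/3] z:[15,35/2] -> miss, prune
      N10 x:[22,63/2] y:[65/3,71/3] z:[41/2,24] -> hit [22,71/3] leaf, test {P12@t=67/3, P13(miss)}

Visited [0, 12, 4, 3, 13, 11, 14, 1, 9, 8, 10]. Tests: 11 box, 3 leaf. Nearest: P5.

== RESULT ==
5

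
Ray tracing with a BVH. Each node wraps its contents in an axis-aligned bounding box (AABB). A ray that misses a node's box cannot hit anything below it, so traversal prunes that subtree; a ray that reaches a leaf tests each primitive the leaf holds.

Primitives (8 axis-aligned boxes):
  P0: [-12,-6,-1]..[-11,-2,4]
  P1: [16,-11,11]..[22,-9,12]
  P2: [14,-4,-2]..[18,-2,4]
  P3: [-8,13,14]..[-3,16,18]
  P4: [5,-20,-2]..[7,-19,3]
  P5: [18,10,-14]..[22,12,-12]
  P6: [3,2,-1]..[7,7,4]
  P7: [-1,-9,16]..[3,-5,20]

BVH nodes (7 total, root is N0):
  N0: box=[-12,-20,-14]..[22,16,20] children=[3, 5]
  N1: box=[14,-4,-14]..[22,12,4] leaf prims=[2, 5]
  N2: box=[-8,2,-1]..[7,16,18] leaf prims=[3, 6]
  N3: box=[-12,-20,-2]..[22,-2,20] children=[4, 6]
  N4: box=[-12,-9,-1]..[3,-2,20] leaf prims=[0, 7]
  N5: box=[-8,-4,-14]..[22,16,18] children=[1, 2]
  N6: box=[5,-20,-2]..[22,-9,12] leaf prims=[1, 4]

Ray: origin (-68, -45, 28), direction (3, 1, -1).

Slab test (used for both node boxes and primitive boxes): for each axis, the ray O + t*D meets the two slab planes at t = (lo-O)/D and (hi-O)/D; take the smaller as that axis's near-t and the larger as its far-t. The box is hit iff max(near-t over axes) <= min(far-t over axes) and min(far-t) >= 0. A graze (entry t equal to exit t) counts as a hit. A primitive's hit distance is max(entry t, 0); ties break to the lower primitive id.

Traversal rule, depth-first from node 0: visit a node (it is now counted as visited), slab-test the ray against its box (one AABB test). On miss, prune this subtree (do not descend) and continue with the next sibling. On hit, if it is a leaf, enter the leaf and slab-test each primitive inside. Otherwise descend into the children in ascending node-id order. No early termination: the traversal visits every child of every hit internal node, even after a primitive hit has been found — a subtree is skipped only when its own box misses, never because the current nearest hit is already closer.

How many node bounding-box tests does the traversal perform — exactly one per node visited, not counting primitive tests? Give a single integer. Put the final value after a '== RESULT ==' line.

Traverse from the root:
N0 x:[56/3,30] y:[25,61] z:[8,42] -> hit [25,30], descend [3, 5]
  N3 x:[56/3,30] y:[25,43] z:[8,30] -> hit [25,30], descend [4, 6]
    N4 x:[56/3,71/3] y:[36,43] z:[8,29] -> miss, prune
    N6 x:[73/3,30] y:[25,36] z:[16,30] -> hit [25,30] leaf, test {P1(miss), P4@t=25}
  N5 x:[20,30] y:[41,61] z:[10,42] -> miss, prune

Visited [0, 3, 4, 6, 5]. Tests: 5 box, 1 leaf. Nearest: P4.

== RESULT ==
5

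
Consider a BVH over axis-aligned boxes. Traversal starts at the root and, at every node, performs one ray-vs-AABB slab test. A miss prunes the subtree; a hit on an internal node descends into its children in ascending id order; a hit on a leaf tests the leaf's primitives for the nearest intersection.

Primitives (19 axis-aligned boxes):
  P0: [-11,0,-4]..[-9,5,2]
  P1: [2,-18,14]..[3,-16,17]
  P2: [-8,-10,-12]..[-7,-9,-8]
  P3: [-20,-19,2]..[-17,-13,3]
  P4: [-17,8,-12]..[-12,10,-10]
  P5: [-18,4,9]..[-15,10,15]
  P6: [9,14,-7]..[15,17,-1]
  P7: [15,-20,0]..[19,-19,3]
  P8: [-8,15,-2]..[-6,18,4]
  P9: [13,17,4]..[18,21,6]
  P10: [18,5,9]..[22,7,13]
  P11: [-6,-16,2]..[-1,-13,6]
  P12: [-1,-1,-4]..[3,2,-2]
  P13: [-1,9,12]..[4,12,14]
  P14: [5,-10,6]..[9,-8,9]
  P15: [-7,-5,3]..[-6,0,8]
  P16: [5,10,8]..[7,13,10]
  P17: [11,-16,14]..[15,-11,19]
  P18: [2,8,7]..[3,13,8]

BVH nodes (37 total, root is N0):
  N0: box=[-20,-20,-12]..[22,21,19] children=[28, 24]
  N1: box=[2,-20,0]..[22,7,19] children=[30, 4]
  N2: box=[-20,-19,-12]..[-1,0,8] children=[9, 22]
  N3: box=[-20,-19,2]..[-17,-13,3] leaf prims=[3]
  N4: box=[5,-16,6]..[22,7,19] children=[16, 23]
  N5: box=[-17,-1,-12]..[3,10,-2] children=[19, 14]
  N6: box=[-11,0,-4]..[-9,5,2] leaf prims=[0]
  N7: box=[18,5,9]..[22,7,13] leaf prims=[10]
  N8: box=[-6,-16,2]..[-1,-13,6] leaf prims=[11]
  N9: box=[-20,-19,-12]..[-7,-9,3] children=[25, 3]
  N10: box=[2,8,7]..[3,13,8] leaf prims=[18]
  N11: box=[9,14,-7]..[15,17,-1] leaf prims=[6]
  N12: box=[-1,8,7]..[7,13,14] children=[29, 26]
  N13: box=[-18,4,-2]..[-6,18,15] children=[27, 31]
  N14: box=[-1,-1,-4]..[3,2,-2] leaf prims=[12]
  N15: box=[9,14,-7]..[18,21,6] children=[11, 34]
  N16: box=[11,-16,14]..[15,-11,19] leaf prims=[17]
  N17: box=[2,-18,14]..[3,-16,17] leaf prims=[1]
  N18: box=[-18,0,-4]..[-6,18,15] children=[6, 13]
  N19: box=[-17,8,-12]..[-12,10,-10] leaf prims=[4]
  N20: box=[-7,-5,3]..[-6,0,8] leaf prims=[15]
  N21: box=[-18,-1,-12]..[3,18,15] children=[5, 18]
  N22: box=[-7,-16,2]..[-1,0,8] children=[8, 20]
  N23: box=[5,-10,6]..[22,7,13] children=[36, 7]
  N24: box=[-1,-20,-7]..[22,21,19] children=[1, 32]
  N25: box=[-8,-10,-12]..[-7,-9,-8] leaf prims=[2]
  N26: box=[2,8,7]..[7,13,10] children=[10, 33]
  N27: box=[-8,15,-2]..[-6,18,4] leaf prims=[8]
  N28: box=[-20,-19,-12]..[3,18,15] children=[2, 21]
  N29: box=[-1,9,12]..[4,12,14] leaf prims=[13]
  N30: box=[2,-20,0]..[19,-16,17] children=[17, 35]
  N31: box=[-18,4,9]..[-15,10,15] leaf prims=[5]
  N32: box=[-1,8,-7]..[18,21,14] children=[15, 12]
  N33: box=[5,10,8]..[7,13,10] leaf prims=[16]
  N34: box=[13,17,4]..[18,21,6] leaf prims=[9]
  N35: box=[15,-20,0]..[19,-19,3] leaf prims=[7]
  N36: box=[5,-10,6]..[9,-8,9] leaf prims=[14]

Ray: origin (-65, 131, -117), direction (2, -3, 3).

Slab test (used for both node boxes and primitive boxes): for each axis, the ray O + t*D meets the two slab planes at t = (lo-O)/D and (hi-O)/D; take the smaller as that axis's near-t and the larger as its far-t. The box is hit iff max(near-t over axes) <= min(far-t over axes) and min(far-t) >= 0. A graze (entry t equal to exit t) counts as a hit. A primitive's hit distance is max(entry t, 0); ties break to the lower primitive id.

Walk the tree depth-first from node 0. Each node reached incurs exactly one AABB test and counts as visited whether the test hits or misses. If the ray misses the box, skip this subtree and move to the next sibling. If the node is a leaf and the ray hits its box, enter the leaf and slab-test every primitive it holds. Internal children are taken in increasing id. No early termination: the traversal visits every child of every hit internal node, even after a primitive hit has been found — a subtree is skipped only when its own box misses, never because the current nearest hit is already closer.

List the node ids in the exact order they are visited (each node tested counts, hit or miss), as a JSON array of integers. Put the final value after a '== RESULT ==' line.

Walk:
N0 x:[45/2,87/2] y:[110/3,151/3] z:[35,136/3] -> hit [110/3,87/2], descend [24, 28]
  N24 x:[32,87/2] y:[110/3,151/3] z:[110/3,136/3] -> hit [110/3,87/2], descend [1, 32]
    N1 x:[67/2,87/2] y:[124/3,151/3] z:[39,136/3] -> hit [124/3,87/2], descend [4, 30]
      N4 x:[35,87/2] y:[124/3,49] z:[41,136/3] -> hit [124/3,87/2], descend [16, 23]
        N16 x:[38,40] y:[142/3,49] z:[131/3,136/3] -> miss, prune
        N23 x:[35,87/2] y:[124/3,47] z:[41,130/3] -> hit [124/3,130/3], descend [7, 36]
          N7 x:[83/2,87/2] y:[124/3,42] z:[42,130/3] -> hit [42,42] leaf, test {P10@t=42}
          N36 x:[35,37] y:[139/3,47] z:[41,42] -> miss, prune
      N30 x:[67/2,42] y:[49,151/3] z:[39,134/3] -> miss, prune
    N32 x:[32,83/2] y:[110/3,41] z:[110/3,131/3] -> hit [110/3,41], descend [12, 15]
      N12 x:[32,36] y:[118/3,41] z:[124/3,131/3] -> miss, prune
      N15 x:[37,83/2] y:[110/3,39] z:[110/3,41] -> hit [37,39], descend [11, 34]
        N11 x:[37,40] y:[38,39] z:[110/3,116/3] -> hit [38,116/3] leaf, test {P6@t=38}
        N34 x:[39,83/2] y:[110/3,38] z:[121/3,41] -> miss, prune
  N28 x:[45/2,34] y:[113/3,50] z:[35,44] -> miss, prune

Summary -> nodes [0, 24, 1, 4, 16, 23, 7, 36, 30, 32, 12, 15, 11, 34, 28]; box-tests=15; leaf-entries=2; first=P6

== RESULT ==
[0, 24, 1, 4, 16, 23, 7, 36, 30, 32, 12, 15, 11, 34, 28]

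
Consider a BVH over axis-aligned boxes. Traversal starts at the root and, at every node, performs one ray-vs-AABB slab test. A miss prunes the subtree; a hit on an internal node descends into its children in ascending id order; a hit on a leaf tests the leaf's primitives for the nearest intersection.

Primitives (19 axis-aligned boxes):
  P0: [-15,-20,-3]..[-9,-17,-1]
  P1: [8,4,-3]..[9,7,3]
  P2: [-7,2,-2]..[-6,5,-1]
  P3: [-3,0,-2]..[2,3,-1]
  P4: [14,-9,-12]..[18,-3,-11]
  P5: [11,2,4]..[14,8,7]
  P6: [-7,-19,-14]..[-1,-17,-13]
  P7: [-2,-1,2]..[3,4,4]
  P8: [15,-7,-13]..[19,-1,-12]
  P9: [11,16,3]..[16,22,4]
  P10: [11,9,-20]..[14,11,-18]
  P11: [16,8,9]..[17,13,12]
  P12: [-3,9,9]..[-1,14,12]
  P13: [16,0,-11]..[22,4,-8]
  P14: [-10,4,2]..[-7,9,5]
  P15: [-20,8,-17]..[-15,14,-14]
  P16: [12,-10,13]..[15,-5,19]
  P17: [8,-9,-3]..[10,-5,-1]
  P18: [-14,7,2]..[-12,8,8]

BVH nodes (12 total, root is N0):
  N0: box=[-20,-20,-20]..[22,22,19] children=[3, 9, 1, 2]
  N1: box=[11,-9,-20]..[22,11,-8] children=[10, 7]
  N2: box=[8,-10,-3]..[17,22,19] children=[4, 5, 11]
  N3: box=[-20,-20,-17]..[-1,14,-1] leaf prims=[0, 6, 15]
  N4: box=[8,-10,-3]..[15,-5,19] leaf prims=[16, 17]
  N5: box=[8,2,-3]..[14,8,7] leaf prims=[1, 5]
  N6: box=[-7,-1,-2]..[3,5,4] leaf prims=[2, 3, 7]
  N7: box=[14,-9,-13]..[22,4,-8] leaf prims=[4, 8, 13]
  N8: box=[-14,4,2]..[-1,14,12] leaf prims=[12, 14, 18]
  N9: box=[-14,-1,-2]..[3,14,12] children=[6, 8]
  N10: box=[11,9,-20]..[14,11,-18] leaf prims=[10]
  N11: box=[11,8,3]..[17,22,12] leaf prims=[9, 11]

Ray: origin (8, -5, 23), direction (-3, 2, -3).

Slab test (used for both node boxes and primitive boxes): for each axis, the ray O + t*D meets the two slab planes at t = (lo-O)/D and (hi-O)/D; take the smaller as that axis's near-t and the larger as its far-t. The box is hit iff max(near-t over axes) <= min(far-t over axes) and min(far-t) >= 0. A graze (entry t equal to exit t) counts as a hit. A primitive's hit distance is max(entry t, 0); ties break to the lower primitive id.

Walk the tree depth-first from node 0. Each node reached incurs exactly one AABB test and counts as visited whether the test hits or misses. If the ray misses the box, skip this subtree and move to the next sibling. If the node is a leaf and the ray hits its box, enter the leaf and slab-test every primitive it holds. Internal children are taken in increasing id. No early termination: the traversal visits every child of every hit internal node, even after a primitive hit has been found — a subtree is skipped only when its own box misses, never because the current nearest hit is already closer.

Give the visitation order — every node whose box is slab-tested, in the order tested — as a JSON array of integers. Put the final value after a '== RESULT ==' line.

Walk:
N0 x:[-14/3,28/3] y:[-15/2,27/2] z:[4/3,43/3] -> hit [4/3,28/3], descend [1, 2, 3, 9]
  N1 x:[-14/3,-1] y:[-2,8] z:[31/3,43/3] -> miss, prune
  N2 x:[-3,0] y:[-5/2,27/2] z:[4/3,26/3] -> miss, prune
  N3 x:[3,28/3] y:[-15/2,19/2] z:[8,40/3] -> hit [8,28/3] leaf, test {P0(miss), P6(miss), P15(miss)}
  N9 x:[5/3,22/3] y:[2,19/2] z:[11/3,25/3] -> hit [11/3,22/3], descend [6, 8]
    N6 x:[5/3,5] y:[2,5] z:[19/3,25/3] -> miss, prune
    N8 x:[3,22/3] y:[9/2,19/2] z:[11/3,7] -> hit [9/2,7] leaf, test {P12(miss), P14@t=6, P18(miss)}

Summary -> nodes [0, 1, 2, 3, 9, 6, 8]; box-tests=7; leaf-entries=2; first=P14

== RESULT ==
[0, 1, 2, 3, 9, 6, 8]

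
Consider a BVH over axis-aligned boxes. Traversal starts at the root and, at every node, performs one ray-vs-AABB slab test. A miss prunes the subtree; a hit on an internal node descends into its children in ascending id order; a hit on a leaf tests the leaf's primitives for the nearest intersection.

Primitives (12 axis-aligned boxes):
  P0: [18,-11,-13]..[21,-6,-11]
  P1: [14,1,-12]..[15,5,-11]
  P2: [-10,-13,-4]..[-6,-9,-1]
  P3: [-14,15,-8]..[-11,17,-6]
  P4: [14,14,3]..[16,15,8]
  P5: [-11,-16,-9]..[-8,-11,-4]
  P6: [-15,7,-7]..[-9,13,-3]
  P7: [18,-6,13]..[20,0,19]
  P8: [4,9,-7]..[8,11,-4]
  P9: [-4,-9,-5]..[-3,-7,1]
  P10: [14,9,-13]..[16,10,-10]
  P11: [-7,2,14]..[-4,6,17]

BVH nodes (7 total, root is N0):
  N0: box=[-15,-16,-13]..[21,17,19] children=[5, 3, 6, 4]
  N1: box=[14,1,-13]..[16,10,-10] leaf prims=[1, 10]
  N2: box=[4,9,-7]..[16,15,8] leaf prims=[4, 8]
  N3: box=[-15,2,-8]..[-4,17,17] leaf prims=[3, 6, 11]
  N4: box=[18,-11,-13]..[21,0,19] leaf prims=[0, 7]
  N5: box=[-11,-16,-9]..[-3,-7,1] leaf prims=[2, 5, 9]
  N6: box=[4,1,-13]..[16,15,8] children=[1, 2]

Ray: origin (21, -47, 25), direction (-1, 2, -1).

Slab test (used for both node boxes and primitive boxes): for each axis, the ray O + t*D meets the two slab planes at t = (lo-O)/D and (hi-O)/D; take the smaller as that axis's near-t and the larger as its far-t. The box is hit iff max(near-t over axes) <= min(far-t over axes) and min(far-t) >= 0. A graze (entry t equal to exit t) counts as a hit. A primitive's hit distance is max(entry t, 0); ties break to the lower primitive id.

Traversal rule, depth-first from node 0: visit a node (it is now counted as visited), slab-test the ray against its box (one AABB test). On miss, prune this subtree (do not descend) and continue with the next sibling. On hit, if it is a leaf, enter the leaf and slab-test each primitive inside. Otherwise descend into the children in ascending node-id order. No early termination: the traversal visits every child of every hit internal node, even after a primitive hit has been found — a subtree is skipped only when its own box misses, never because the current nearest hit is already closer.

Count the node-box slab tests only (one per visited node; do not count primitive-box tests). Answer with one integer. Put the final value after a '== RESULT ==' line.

Traverse from the root:
N0 x:[0,36] y:[31/2,32] z:[6,38] -> hit [31/2,32], descend [3, 4, 5, 6]
  N3 x:[25,36] y:[49/2,32] z:[8,33] -> hit [25,32] leaf, test {P3@t=32, P6@t=30, P11(miss)}
  N4 x:[0,3] y:[18,47/2] z:[6,38] -> miss, prune
  N5 x:[24,32] y:[31/2,20] z:[24,34] -> miss, prune
  N6 x:[5,17] y:[24,31] z:[17,38] -> miss, prune

Visited [0, 3, 4, 5, 6]. Tests: 5 box, 1 leaf. Nearest: P6.

== RESULT ==
5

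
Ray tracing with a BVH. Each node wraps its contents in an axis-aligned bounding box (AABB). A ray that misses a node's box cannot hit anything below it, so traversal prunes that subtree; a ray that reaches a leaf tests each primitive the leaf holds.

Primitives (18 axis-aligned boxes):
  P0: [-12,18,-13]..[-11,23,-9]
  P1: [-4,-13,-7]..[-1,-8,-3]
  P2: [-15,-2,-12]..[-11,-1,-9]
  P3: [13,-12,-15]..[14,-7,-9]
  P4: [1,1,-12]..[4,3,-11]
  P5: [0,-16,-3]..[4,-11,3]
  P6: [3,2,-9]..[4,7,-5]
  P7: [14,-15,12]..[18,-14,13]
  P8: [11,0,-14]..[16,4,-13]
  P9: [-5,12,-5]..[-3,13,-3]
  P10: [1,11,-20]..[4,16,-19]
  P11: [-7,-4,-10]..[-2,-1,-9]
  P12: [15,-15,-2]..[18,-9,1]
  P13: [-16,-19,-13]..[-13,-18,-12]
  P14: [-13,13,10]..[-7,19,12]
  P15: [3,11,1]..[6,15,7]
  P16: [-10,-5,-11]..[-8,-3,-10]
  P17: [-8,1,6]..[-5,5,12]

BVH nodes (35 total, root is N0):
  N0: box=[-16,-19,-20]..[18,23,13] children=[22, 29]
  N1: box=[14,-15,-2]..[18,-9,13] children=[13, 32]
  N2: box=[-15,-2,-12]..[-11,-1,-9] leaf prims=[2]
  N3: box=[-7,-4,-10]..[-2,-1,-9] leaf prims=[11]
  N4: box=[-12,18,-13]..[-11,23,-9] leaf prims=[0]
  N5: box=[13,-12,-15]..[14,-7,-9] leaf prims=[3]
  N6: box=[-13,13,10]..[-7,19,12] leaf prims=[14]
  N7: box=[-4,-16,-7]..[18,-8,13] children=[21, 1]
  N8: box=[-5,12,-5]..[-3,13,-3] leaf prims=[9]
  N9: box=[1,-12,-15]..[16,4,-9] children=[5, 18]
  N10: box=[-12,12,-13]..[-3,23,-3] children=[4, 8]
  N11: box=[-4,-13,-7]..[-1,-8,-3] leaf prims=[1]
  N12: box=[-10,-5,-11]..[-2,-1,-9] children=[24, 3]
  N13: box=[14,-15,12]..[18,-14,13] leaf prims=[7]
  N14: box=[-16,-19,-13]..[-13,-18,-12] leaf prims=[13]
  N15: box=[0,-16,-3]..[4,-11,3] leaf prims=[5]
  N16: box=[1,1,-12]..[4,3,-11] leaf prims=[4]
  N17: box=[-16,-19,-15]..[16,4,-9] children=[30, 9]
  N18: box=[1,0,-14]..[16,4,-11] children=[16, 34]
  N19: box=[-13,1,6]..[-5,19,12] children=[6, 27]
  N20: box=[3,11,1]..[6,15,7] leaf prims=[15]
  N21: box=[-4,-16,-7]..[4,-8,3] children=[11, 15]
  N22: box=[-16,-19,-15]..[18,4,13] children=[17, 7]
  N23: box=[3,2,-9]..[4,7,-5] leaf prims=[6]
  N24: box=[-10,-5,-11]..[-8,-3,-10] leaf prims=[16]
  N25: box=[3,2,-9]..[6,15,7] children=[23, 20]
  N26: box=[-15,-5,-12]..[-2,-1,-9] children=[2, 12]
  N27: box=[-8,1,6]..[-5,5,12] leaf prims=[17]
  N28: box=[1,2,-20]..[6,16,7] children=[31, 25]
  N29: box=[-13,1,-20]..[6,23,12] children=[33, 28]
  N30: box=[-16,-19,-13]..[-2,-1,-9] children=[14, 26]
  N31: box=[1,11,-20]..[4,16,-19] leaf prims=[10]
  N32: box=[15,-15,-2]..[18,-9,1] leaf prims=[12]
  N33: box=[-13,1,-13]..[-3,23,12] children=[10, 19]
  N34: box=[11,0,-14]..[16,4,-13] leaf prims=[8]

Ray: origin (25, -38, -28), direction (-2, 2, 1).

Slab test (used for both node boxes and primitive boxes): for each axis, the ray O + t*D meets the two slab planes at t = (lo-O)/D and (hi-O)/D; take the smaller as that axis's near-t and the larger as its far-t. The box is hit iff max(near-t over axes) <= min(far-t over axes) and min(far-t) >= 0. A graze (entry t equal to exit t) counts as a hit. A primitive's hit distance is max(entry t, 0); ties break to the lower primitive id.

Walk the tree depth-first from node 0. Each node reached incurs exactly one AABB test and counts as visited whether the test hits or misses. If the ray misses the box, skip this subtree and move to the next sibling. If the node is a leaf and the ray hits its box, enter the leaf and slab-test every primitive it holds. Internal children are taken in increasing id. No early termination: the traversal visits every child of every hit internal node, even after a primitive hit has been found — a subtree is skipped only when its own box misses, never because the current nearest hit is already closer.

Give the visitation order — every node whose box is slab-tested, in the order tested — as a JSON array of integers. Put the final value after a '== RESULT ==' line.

Traverse from the root:
N0 x:[7/2,41/2] y:[19/2,61/2] z:[8,41] -> hit [19/2,41/2], descend [22, 29]
  N22 x:[7/2,41/2] y:[19/2,21] z:[13,41] -> hit [13,41/2], descend [7, 17]
    N7 x:[7/2,29/2] y:[11,15] z:[21,41] -> miss, prune
    N17 x:[9/2,41/2] y:[19/2,21] z:[13,19] -> hit [13,19], descend [9, 30]
      N9 x:[9/2,12] y:[13,21] z:[13,19] -> miss, prune
      N30 x:[27/2,41/2] y:[19/2,37/2] z:[15,19] -> hit [15,37/2], descend [14, 26]
        N14 x:[19,41/2] y:[19/2,10] z:[15,16] -> miss, prune
        N26 x:[27/2,20] y:[33/2,37/2] z:[16,19] -> hit [33/2,37/2], descend [2, 12]
          N2 x:[18,20] y:[18,37/2] z:[16,19] -> hit [18,37/2] leaf, test {P2@t=18}
          N12 x:[27/2,35/2] y:[33/2,37/2] z:[17,19] -> hit [17,35/2], descend [3, 24]
            N3 x:[27/2,16] y:[17,37/2] z:[18,19] -> miss, prune
            N24 x:[33/2,35/2] y:[33/2,35/2] z:[17,18] -> hit [17,35/2] leaf, test {P16@t=17}
  N29 x:[19/2,19] y:[39/2,61/2] z:[8,40] -> miss, prune

13 AABB tests over nodes [0, 22, 7, 17, 9, 30, 14, 26, 2, 12, 3, 24, 29]; 2 leaves entered; closest P16.

== RESULT ==
[0, 22, 7, 17, 9, 30, 14, 26, 2, 12, 3, 24, 29]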